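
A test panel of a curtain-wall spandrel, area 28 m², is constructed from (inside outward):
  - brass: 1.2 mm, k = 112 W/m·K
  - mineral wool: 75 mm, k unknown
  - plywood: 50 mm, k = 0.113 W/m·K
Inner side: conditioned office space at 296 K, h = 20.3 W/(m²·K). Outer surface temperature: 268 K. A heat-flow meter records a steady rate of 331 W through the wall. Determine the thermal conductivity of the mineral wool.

Model the wall as resistances in series:
R_inner film = 1/(h_i·A) = 1/(20.3×28) = 0.001759 K/W
R_brass = L/(kA) = 0.0012/(112×28) = 3.827×10^-7 K/W
R_plywood = L/(kA) = 0.05/(0.113×28) = 0.0158 K/W
Sum of known resistances R_other = 0.01756 K/W
Total R = ΔT/Q = 28/331 = 0.08459 K/W
R_mineral wool = R_total − R_other = 0.06703 K/W
k = L/(R·A) = 0.075/(0.06703×28)

k ≈ 0.04 W/(m·K)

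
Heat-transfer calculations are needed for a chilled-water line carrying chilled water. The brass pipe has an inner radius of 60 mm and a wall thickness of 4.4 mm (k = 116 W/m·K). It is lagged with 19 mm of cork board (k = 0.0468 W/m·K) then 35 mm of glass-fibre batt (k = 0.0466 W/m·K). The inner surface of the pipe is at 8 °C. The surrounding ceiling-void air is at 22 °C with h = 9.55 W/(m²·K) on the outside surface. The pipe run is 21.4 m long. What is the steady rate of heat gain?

Q ≈ 135 W

Treating each annulus and film as a series resistance:
R_brass pipe wall = ln(64.4/60)/(2π×116×21.4) = 4.537×10^-6 K/W
R_cork board = ln(83.4/64.4)/(2π×0.0468×21.4) = 0.04108 K/W
R_glass-fibre batt = ln(118.4/83.4)/(2π×0.0466×21.4) = 0.05593 K/W
R_outer film = 1/(h_o·2πr_oL) = 1/(9.55×2π×0.1184×21.4) = 0.006577 K/W
R_total = 0.1036 K/W
Q = ΔT/R_total = 14/0.1036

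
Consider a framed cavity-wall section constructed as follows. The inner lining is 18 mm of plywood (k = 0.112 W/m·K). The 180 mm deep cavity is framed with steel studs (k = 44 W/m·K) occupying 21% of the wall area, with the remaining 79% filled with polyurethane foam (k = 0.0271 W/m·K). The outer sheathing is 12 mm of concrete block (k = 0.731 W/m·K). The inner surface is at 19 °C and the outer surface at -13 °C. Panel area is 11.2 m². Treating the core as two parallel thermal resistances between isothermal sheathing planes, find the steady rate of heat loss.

Sheathing layers in series; stud and cavity paths in parallel between them.
R_inner = 0.018/(0.112×11.2) = 0.01435 K/W
R_stud  = 0.18/(44×0.21×11.2) = 0.001739 K/W
R_cav   = 0.18/(0.0271×0.79×11.2) = 0.7507 K/W
1/R_core = 1/R_stud + 1/R_cav → R_core = 0.001735 K/W
R_outer = 0.012/(0.731×11.2) = 0.001466 K/W
R_total = 0.01755 K/W
Q = ΔT/R_total = 32/0.01755

Q ≈ 1820 W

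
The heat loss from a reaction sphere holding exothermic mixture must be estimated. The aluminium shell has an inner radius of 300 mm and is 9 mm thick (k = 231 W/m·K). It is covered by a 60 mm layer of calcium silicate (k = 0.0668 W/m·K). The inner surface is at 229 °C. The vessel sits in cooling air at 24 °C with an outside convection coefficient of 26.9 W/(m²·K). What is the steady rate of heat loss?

Each spherical layer contributes R = (1/r_i − 1/r_o)/(4πk):
R_aluminium shell = (1/0.3 − 1/0.309)/(4π×231) = 3.345×10^-5 K/W
R_calcium silicate = (1/0.309 − 1/0.369)/(4π×0.0668) = 0.6269 K/W
R_outer film = 1/(h·4πr_o²) = 1/(26.9×4π×0.369²) = 0.02173 K/W
R_total = 0.6486 K/W
Q = ΔT/R_total = 205/0.6486

Q ≈ 316 W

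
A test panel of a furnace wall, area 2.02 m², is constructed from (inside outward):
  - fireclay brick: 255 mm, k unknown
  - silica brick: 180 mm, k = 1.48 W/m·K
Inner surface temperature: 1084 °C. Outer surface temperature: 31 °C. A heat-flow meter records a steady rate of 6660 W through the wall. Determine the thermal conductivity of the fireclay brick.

Series thermal resistances:
R_silica brick = L/(kA) = 0.18/(1.48×2.02) = 0.06021 K/W
Sum of known resistances R_other = 0.06021 K/W
Total R = ΔT/Q = 1053/6660 = 0.1581 K/W
R_fireclay brick = R_total − R_other = 0.0979 K/W
k = L/(R·A) = 0.255/(0.0979×2.02)

k ≈ 1.29 W/(m·K)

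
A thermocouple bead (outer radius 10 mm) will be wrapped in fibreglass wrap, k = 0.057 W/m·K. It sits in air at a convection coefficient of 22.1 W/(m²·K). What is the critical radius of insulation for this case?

r_cr ≈ 5.16 mm

For a sphere r_cr = 2k/h = 2×0.057/22.1
r_cr = 5.16 mm; since the bare radius (10 mm) is above r_cr, any added insulation will reduce heat loss.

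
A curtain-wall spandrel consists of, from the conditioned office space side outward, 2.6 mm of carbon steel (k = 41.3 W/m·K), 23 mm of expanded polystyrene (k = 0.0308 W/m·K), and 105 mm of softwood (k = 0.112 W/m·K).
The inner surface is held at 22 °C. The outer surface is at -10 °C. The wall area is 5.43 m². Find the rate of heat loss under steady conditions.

Thermal resistances in series:
R_carbon steel = L/(kA) = 0.0026/(41.3×5.43) = 1.159×10^-5 K/W
R_expanded polystyrene = L/(kA) = 0.023/(0.0308×5.43) = 0.1375 K/W
R_softwood = L/(kA) = 0.105/(0.112×5.43) = 0.1727 K/W
R_total = 0.3102 K/W
Q = ΔT / R_total = 32 / 0.3102

Q ≈ 103 W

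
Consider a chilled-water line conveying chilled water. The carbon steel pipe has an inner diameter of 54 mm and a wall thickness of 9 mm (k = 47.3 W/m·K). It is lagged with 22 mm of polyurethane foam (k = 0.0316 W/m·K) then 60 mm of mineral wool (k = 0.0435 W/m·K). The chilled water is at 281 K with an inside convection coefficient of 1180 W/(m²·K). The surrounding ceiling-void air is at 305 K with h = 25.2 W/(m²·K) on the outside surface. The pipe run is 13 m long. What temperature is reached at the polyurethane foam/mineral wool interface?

T ≈ 292 K

Cylindrical conduction, so R = ln(r₂/r₁)/(2πkL) per layer, in series:
R_inner film = 1/(h_i·2πr₁L) = 1/(1180×2π×0.027×13) = 3.843×10^-4 K/W
R_carbon steel pipe wall = ln(36/27)/(2π×47.3×13) = 7.446×10^-5 K/W
R_polyurethane foam = ln(58/36)/(2π×0.0316×13) = 0.1848 K/W
R_mineral wool = ln(118/58)/(2π×0.0435×13) = 0.1999 K/W
R_outer film = 1/(h_o·2πr_oL) = 1/(25.2×2π×0.118×13) = 0.004117 K/W
R_total = 0.3892 K/W
Q = ΔT/R_total = 24/0.3892
Q = 61.7 W
T_interface = T_inner + Q·ΣR(inner→interface) = 281 + 61.7×0.1852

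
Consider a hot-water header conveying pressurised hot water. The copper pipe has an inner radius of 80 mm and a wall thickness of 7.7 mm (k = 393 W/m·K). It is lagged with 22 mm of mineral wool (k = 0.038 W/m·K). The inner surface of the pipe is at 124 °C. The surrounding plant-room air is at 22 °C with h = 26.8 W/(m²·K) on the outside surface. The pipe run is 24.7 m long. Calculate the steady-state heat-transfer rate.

Treating each annulus and film as a series resistance:
R_copper pipe wall = ln(87.7/80)/(2π×393×24.7) = 1.507×10^-6 K/W
R_mineral wool = ln(109.7/87.7)/(2π×0.038×24.7) = 0.03795 K/W
R_outer film = 1/(h_o·2πr_oL) = 1/(26.8×2π×0.1097×24.7) = 0.002192 K/W
R_total = 0.04015 K/W
Q = ΔT/R_total = 102/0.04015

Q ≈ 2540 W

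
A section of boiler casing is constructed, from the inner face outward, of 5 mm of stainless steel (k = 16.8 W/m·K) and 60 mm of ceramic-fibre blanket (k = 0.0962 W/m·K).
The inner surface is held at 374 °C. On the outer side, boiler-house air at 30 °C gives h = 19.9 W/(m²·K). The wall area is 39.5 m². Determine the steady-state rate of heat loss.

Using the resistance-network approach (series):
R_stainless steel = L/(kA) = 0.005/(16.8×39.5) = 7.535×10^-6 K/W
R_ceramic-fibre blanket = L/(kA) = 0.06/(0.0962×39.5) = 0.01579 K/W
R_outer film = 1/(h_o·A) = 1/(19.9×39.5) = 0.001272 K/W
R_total = 0.01707 K/W
Q = ΔT / R_total = 344 / 0.01707

Q ≈ 20200 W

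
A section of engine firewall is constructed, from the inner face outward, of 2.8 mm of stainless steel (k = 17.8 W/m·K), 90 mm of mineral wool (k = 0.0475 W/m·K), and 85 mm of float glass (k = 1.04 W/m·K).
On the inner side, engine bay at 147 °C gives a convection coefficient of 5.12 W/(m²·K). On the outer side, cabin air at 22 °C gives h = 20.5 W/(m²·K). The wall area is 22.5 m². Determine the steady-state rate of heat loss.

Q ≈ 1270 W

Using the resistance-network approach (series):
R_inner film = 1/(h_i·A) = 1/(5.12×22.5) = 0.008681 K/W
R_stainless steel = L/(kA) = 0.0028/(17.8×22.5) = 6.991×10^-6 K/W
R_mineral wool = L/(kA) = 0.09/(0.0475×22.5) = 0.08421 K/W
R_float glass = L/(kA) = 0.085/(1.04×22.5) = 0.003632 K/W
R_outer film = 1/(h_o·A) = 1/(20.5×22.5) = 0.002168 K/W
R_total = 0.0987 K/W
Q = ΔT / R_total = 125 / 0.0987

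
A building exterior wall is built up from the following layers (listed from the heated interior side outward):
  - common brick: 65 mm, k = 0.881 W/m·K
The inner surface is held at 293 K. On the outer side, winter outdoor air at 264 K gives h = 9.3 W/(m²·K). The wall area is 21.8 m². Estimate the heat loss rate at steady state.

Q ≈ 3490 W

Using the resistance-network approach (series):
R_common brick = L/(kA) = 0.065/(0.881×21.8) = 0.003384 K/W
R_outer film = 1/(h_o·A) = 1/(9.3×21.8) = 0.004932 K/W
R_total = 0.008317 K/W
Q = ΔT / R_total = 29 / 0.008317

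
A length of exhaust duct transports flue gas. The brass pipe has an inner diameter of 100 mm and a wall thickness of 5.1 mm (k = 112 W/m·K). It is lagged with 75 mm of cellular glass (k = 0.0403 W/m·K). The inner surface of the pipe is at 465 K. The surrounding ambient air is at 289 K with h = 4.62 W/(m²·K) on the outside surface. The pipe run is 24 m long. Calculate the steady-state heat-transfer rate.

Radial resistances (cylindrical: R_cond = ln(r_o/r_i)/(2πkL), R_conv = 1/(h·2πrL)):
R_brass pipe wall = ln(55.1/50)/(2π×112×24) = 5.751×10^-6 K/W
R_cellular glass = ln(130.1/55.1)/(2π×0.0403×24) = 0.1414 K/W
R_outer film = 1/(h_o·2πr_oL) = 1/(4.62×2π×0.1301×24) = 0.01103 K/W
R_total = 0.1524 K/W
Q = ΔT/R_total = 176/0.1524

Q ≈ 1150 W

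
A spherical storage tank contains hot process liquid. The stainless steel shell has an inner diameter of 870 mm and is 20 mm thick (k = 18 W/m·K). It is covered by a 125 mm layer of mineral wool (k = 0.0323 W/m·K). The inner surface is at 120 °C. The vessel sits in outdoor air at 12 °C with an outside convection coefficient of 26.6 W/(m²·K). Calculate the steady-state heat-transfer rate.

Q ≈ 91.8 W

Spherical conduction: R = (1/r_in − 1/r_out)/(4πk) per layer; series-sum.
R_stainless steel shell = (1/0.435 − 1/0.455)/(4π×18) = 4.467×10^-4 K/W
R_mineral wool = (1/0.455 − 1/0.58)/(4π×0.0323) = 1.167 K/W
R_outer film = 1/(h·4πr_o²) = 1/(26.6×4π×0.58²) = 0.008893 K/W
R_total = 1.176 K/W
Q = ΔT/R_total = 108/1.176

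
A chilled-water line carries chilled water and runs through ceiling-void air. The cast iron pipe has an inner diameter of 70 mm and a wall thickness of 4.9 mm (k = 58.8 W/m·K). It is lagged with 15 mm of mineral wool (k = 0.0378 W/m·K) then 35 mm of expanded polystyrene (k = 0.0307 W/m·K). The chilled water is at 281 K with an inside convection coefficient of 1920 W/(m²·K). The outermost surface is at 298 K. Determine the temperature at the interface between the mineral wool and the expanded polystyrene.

T ≈ 287 K

For a radial system each layer contributes R = ln(r_out/r_in)/(2πkL); films add R = 1/(hA).
R_inner film = 1/(h_i·2πr₁L) = 1/(1920×2π×0.035×1) = 0.002368 K/W
R_cast iron pipe wall = ln(39.9/35)/(2π×58.8×1) = 3.547×10^-4 K/W
R_mineral wool = ln(54.9/39.9)/(2π×0.0378×1) = 1.344 K/W
R_expanded polystyrene = ln(89.9/54.9)/(2π×0.0307×1) = 2.557 K/W
R_total = 3.903 K/W
Q = ΔT/R_total = 17/3.903
Q = 4.36 W/m
T_interface = T_inner + Q·ΣR(inner→interface) = 281 + 4.36×1.346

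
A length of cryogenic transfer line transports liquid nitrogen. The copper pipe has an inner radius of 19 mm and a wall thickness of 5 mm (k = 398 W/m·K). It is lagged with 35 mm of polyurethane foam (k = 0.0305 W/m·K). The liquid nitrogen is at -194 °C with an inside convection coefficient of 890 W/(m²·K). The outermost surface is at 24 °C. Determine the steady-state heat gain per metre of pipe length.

Cylindrical conduction, so R = ln(r₂/r₁)/(2πkL) per layer, in series:
R_inner film = 1/(h_i·2πr₁L) = 1/(890×2π×0.019×1) = 0.009412 K/W
R_copper pipe wall = ln(24/19)/(2π×398×1) = 9.342×10^-5 K/W
R_polyurethane foam = ln(59/24)/(2π×0.0305×1) = 4.694 K/W
R_total = 4.703 K/W
Q = ΔT/R_total = 218/4.703

q′ ≈ 46.4 W/m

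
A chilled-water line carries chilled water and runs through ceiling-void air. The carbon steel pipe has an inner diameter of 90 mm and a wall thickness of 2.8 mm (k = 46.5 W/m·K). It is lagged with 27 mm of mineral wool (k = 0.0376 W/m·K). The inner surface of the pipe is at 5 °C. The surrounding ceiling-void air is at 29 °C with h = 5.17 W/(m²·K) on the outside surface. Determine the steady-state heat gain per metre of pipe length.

Cylindrical conduction, so R = ln(r₂/r₁)/(2πkL) per layer, in series:
R_carbon steel pipe wall = ln(47.8/45)/(2π×46.5×1) = 2.066×10^-4 K/W
R_mineral wool = ln(74.8/47.8)/(2π×0.0376×1) = 1.895 K/W
R_outer film = 1/(h_o·2πr_oL) = 1/(5.17×2π×0.0748×1) = 0.4116 K/W
R_total = 2.307 K/W
Q = ΔT/R_total = 24/2.307

q′ ≈ 10.4 W/m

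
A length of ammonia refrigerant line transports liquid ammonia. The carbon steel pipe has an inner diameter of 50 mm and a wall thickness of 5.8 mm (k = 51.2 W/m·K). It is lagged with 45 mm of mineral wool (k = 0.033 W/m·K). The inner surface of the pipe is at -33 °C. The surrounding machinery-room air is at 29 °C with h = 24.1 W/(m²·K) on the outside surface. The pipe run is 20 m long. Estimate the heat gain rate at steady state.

Q ≈ 280 W

For a radial system each layer contributes R = ln(r_out/r_in)/(2πkL); films add R = 1/(hA).
R_carbon steel pipe wall = ln(30.8/25)/(2π×51.2×20) = 3.243×10^-5 K/W
R_mineral wool = ln(75.8/30.8)/(2π×0.033×20) = 0.2172 K/W
R_outer film = 1/(h_o·2πr_oL) = 1/(24.1×2π×0.0758×20) = 0.004356 K/W
R_total = 0.2216 K/W
Q = ΔT/R_total = 62/0.2216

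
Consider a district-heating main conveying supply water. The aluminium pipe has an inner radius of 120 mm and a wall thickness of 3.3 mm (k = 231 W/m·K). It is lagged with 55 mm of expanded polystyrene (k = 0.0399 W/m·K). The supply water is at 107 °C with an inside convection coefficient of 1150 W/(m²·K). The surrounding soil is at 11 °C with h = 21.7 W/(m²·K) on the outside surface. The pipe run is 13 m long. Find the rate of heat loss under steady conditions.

Q ≈ 825 W

Per-layer cylindrical resistances, series-summed:
R_inner film = 1/(h_i·2πr₁L) = 1/(1150×2π×0.12×13) = 8.872×10^-5 K/W
R_aluminium pipe wall = ln(123.3/120)/(2π×231×13) = 1.438×10^-6 K/W
R_expanded polystyrene = ln(178.3/123.3)/(2π×0.0399×13) = 0.1132 K/W
R_outer film = 1/(h_o·2πr_oL) = 1/(21.7×2π×0.1783×13) = 0.003164 K/W
R_total = 0.1164 K/W
Q = ΔT/R_total = 96/0.1164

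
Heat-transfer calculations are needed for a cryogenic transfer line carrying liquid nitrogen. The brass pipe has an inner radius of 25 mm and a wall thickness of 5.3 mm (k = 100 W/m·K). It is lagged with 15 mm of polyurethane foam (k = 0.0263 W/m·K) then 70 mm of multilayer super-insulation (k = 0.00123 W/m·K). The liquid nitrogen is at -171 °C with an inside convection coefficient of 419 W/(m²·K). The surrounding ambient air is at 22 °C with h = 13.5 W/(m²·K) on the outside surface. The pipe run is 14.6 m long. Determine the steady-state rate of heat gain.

Q ≈ 22.8 W

For a radial system each layer contributes R = ln(r_out/r_in)/(2πkL); films add R = 1/(hA).
R_inner film = 1/(h_i·2πr₁L) = 1/(419×2π×0.025×14.6) = 0.001041 K/W
R_brass pipe wall = ln(30.3/25)/(2π×100×14.6) = 2.096×10^-5 K/W
R_polyurethane foam = ln(45.3/30.3)/(2π×0.0263×14.6) = 0.1667 K/W
R_multilayer super-insulation = ln(115.3/45.3)/(2π×0.00123×14.6) = 8.28 K/W
R_outer film = 1/(h_o·2πr_oL) = 1/(13.5×2π×0.1153×14.6) = 0.007003 K/W
R_total = 8.454 K/W
Q = ΔT/R_total = 193/8.454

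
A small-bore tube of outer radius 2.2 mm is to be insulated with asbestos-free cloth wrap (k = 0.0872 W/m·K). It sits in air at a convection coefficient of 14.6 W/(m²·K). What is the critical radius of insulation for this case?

r_cr ≈ 5.97 mm

For a cylinder r_cr = k/h = 0.0872/14.6
r_cr = 5.97 mm; since the bare radius (2.2 mm) is below r_cr, adding a thin layer of insulation will *increase* heat loss.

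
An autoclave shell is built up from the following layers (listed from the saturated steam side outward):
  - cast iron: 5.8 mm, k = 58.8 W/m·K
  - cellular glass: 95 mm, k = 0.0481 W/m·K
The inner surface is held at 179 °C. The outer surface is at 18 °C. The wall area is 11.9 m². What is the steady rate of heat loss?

Series thermal resistances:
R_cast iron = L/(kA) = 0.0058/(58.8×11.9) = 8.289×10^-6 K/W
R_cellular glass = L/(kA) = 0.095/(0.0481×11.9) = 0.166 K/W
R_total = 0.166 K/W
Q = ΔT / R_total = 161 / 0.166

Q ≈ 970 W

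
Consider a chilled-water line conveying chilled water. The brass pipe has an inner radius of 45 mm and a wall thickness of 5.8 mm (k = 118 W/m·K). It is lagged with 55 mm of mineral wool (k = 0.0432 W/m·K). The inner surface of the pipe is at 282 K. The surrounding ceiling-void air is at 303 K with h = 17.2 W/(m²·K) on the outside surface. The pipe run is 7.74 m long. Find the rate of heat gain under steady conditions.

Q ≈ 58.2 W

Per-layer cylindrical resistances, series-summed:
R_brass pipe wall = ln(50.8/45)/(2π×118×7.74) = 2.113×10^-5 K/W
R_mineral wool = ln(105.8/50.8)/(2π×0.0432×7.74) = 0.3492 K/W
R_outer film = 1/(h_o·2πr_oL) = 1/(17.2×2π×0.1058×7.74) = 0.0113 K/W
R_total = 0.3605 K/W
Q = ΔT/R_total = 21/0.3605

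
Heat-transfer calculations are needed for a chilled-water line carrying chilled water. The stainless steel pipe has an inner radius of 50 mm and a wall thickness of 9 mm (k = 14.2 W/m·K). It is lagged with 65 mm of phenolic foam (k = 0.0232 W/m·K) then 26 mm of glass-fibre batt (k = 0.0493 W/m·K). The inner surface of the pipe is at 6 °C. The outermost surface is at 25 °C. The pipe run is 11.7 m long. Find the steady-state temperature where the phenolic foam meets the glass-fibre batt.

Per-layer cylindrical resistances, series-summed:
R_stainless steel pipe wall = ln(59/50)/(2π×14.2×11.7) = 1.586×10^-4 K/W
R_phenolic foam = ln(124/59)/(2π×0.0232×11.7) = 0.4355 K/W
R_glass-fibre batt = ln(150/124)/(2π×0.0493×11.7) = 0.05252 K/W
R_total = 0.4882 K/W
Q = ΔT/R_total = 19/0.4882
Q = 38.9 W
T_interface = T_inner + Q·ΣR(inner→interface) = 6 + 38.9×0.4357

T ≈ 23 °C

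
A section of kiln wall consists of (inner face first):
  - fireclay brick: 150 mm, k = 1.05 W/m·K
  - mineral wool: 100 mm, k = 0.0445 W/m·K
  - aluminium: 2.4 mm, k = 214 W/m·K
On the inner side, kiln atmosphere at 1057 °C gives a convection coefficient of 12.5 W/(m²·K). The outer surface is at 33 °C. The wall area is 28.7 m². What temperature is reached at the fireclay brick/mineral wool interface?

T ≈ 965 °C

Thermal resistances in series:
R_inner film = 1/(h_i·A) = 1/(12.5×28.7) = 0.002787 K/W
R_fireclay brick = L/(kA) = 0.15/(1.05×28.7) = 0.004978 K/W
R_mineral wool = L/(kA) = 0.1/(0.0445×28.7) = 0.0783 K/W
R_aluminium = L/(kA) = 0.0024/(214×28.7) = 3.908×10^-7 K/W
R_total = 0.08606 K/W;  Q = ΔT/R_total = 1024/0.08606 = 11900 W
T_interface = T_inner − Q·ΣR(inner→interface) = 1057 − 11900×0.007765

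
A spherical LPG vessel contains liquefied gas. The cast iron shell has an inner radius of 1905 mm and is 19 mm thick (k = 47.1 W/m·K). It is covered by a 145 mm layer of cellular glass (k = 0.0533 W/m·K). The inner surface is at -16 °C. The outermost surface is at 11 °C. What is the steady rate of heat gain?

Q ≈ 496 W

Each spherical layer contributes R = (1/r_i − 1/r_o)/(4πk):
R_cast iron shell = (1/1.905 − 1/1.924)/(4π×47.1) = 8.758×10^-6 K/W
R_cellular glass = (1/1.924 − 1/2.069)/(4π×0.0533) = 0.05438 K/W
R_total = 0.05439 K/W
Q = ΔT/R_total = 27/0.05439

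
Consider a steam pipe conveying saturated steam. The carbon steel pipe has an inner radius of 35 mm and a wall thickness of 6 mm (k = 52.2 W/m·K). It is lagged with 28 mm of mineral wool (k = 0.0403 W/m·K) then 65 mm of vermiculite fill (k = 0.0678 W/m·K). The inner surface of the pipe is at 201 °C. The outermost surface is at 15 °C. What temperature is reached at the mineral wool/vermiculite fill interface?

Per-layer cylindrical resistances, series-summed:
R_carbon steel pipe wall = ln(41/35)/(2π×52.2×1) = 4.824×10^-4 K/W
R_mineral wool = ln(69/41)/(2π×0.0403×1) = 2.056 K/W
R_vermiculite fill = ln(134/69)/(2π×0.0678×1) = 1.558 K/W
R_total = 3.614 K/W
Q = ΔT/R_total = 186/3.614
Q = 51.5 W/m
T_interface = T_inner − Q·ΣR(inner→interface) = 201 − 51.5×2.056

T ≈ 95.2 °C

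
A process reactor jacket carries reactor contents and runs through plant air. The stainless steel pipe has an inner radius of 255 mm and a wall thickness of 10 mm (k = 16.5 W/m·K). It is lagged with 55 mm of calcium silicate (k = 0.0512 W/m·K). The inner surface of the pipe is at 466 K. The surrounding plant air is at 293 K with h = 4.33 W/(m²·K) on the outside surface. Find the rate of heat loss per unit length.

q′ ≈ 247 W/m

For a radial system each layer contributes R = ln(r_out/r_in)/(2πkL); films add R = 1/(hA).
R_stainless steel pipe wall = ln(265/255)/(2π×16.5×1) = 3.71×10^-4 K/W
R_calcium silicate = ln(320/265)/(2π×0.0512×1) = 0.5862 K/W
R_outer film = 1/(h_o·2πr_oL) = 1/(4.33×2π×0.32×1) = 0.1149 K/W
R_total = 0.7015 K/W
Q = ΔT/R_total = 173/0.7015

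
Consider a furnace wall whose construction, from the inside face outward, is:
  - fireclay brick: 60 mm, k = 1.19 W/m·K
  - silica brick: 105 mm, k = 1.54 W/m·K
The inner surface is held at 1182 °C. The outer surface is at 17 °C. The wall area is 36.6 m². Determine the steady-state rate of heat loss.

Q ≈ 360000 W

Treating each layer as a thermal resistance in series:
R_fireclay brick = L/(kA) = 0.06/(1.19×36.6) = 0.001378 K/W
R_silica brick = L/(kA) = 0.105/(1.54×36.6) = 0.001863 K/W
R_total = 0.00324 K/W
Q = ΔT / R_total = 1165 / 0.00324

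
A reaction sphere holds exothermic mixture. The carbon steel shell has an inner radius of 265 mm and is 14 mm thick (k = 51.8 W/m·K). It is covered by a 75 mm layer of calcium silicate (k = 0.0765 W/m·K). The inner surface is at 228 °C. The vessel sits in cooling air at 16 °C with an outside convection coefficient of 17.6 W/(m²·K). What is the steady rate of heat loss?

For a spherical shell R = (1/r₁ − 1/r₂)/(4πk); film R = 1/(h·4πr²). In series:
R_carbon steel shell = (1/0.265 − 1/0.279)/(4π×51.8) = 2.909×10^-4 K/W
R_calcium silicate = (1/0.279 − 1/0.354)/(4π×0.0765) = 0.7899 K/W
R_outer film = 1/(h·4πr_o²) = 1/(17.6×4π×0.354²) = 0.03608 K/W
R_total = 0.8263 K/W
Q = ΔT/R_total = 212/0.8263

Q ≈ 257 W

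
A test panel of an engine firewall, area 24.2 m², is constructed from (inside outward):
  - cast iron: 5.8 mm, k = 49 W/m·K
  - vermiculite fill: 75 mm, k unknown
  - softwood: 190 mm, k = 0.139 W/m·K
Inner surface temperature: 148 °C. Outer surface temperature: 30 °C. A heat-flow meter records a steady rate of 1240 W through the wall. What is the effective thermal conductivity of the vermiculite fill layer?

Treating each layer as a thermal resistance in series:
R_cast iron = L/(kA) = 0.0058/(49×24.2) = 4.891×10^-6 K/W
R_softwood = L/(kA) = 0.19/(0.139×24.2) = 0.05648 K/W
Sum of known resistances R_other = 0.05649 K/W
Total R = ΔT/Q = 118/1240 = 0.09516 K/W
R_vermiculite fill = R_total − R_other = 0.03867 K/W
k = L/(R·A) = 0.075/(0.03867×24.2)

k ≈ 0.0801 W/(m·K)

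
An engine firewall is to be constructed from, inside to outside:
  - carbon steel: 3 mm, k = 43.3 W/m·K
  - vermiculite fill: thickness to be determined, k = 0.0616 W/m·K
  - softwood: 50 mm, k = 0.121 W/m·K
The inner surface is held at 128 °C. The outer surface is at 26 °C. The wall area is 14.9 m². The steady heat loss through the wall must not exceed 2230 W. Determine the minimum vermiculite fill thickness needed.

L ≈ 16.5 mm

Series thermal resistances:
R_carbon steel = L/(kA) = 0.003/(43.3×14.9) = 4.65×10^-6 K/W
R_softwood = L/(kA) = 0.05/(0.121×14.9) = 0.02773 K/W
Sum of the known resistances R_other = 0.02774 K/W
Required total resistance R_tot = ΔT/Q_allow = 102/2230 = 0.04574 K/W
R_vermiculite fill = R_tot − R_other = 0.018 K/W
L = R·k·A = 0.018×0.0616×14.9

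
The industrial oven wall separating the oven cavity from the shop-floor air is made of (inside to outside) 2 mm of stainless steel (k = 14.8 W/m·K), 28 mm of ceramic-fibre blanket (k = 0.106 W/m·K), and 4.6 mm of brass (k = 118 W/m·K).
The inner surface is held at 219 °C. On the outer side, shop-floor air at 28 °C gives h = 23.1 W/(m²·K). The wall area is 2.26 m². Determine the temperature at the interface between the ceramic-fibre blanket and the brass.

T ≈ 54.9 °C

Thermal resistances in series:
R_stainless steel = L/(kA) = 0.002/(14.8×2.26) = 5.979×10^-5 K/W
R_ceramic-fibre blanket = L/(kA) = 0.028/(0.106×2.26) = 0.1169 K/W
R_brass = L/(kA) = 0.0046/(118×2.26) = 1.725×10^-5 K/W
R_outer film = 1/(h_o·A) = 1/(23.1×2.26) = 0.01915 K/W
R_total = 0.1361 K/W;  Q = ΔT/R_total = 191/0.1361 = 1403 W
T_interface = T_inner − Q·ΣR(inner→interface) = 219 − 1400×0.1169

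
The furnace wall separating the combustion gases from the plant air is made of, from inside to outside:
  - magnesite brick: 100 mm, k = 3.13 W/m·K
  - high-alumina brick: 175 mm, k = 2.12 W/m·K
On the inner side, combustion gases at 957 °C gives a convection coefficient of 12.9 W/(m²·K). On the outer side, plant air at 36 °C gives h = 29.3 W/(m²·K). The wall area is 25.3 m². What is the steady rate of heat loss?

Q ≈ 103000 W

Model the wall as resistances in series:
R_inner film = 1/(h_i·A) = 1/(12.9×25.3) = 0.003064 K/W
R_magnesite brick = L/(kA) = 0.1/(3.13×25.3) = 0.001263 K/W
R_high-alumina brick = L/(kA) = 0.175/(2.12×25.3) = 0.003263 K/W
R_outer film = 1/(h_o·A) = 1/(29.3×25.3) = 0.001349 K/W
R_total = 0.008939 K/W
Q = ΔT / R_total = 921 / 0.008939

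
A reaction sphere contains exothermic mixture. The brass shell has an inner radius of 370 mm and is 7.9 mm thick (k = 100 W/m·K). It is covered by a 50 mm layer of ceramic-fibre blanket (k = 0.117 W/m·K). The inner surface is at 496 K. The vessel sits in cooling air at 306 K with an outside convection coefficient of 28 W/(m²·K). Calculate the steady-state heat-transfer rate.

For a spherical shell R = (1/r₁ − 1/r₂)/(4πk); film R = 1/(h·4πr²). In series:
R_brass shell = (1/0.37 − 1/0.3779)/(4π×100) = 4.496×10^-5 K/W
R_ceramic-fibre blanket = (1/0.3779 − 1/0.4279)/(4π×0.117) = 0.2103 K/W
R_outer film = 1/(h·4πr_o²) = 1/(28×4π×0.4279²) = 0.01552 K/W
R_total = 0.2259 K/W
Q = ΔT/R_total = 190/0.2259

Q ≈ 841 W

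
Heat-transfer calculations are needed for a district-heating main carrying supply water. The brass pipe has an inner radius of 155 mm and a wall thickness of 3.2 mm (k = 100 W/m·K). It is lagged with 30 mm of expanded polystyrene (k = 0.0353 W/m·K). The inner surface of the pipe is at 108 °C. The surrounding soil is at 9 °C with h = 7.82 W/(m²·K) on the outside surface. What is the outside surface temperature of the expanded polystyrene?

Cylindrical conduction, so R = ln(r₂/r₁)/(2πkL) per layer, in series:
R_brass pipe wall = ln(158.2/155)/(2π×100×1) = 3.252×10^-5 K/W
R_expanded polystyrene = ln(188.2/158.2)/(2π×0.0353×1) = 0.7829 K/W
R_outer film = 1/(h_o·2πr_oL) = 1/(7.82×2π×0.1882×1) = 0.1081 K/W
R_total = 0.8911 K/W
Q = ΔT/R_total = 99/0.8911
Q = 111 W/m
T_interface = T_inner − Q·ΣR(inner→interface) = 108 − 111×0.7829

T ≈ 21 °C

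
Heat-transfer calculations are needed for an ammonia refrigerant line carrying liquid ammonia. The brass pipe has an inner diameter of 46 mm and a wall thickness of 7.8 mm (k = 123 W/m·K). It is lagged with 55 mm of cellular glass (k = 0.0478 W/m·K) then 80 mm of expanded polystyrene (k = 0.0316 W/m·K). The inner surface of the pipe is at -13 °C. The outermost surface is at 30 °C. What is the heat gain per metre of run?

q′ ≈ 6.39 W/m

Radial resistances (cylindrical: R_cond = ln(r_o/r_i)/(2πkL), R_conv = 1/(h·2πrL)):
R_brass pipe wall = ln(30.8/23)/(2π×123×1) = 3.779×10^-4 K/W
R_cellular glass = ln(85.8/30.8)/(2π×0.0478×1) = 3.411 K/W
R_expanded polystyrene = ln(165.8/85.8)/(2π×0.0316×1) = 3.318 K/W
R_total = 6.729 K/W
Q = ΔT/R_total = 43/6.729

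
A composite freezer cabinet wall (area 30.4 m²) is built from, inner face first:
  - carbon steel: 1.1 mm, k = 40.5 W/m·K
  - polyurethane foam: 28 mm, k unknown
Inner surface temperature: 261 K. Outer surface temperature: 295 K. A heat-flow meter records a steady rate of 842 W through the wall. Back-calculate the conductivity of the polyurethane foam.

k ≈ 0.0228 W/(m·K)

Using the resistance-network approach (series):
R_carbon steel = L/(kA) = 0.0011/(40.5×30.4) = 8.934×10^-7 K/W
Sum of known resistances R_other = 8.934×10^-7 K/W
Total R = ΔT/Q = 34/842 = 0.04038 K/W
R_polyurethane foam = R_total − R_other = 0.04038 K/W
k = L/(R·A) = 0.028/(0.04038×30.4)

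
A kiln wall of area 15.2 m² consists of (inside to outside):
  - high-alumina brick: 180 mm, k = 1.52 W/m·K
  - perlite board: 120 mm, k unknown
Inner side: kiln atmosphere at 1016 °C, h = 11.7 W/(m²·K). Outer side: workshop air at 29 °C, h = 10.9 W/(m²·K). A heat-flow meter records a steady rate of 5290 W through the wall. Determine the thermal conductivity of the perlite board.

Model the wall as resistances in series:
R_inner film = 1/(h_i·A) = 1/(11.7×15.2) = 0.005623 K/W
R_high-alumina brick = L/(kA) = 0.18/(1.52×15.2) = 0.007791 K/W
R_outer film = 1/(h_o·A) = 1/(10.9×15.2) = 0.006036 K/W
Sum of known resistances R_other = 0.01945 K/W
Total R = ΔT/Q = 987/5290 = 0.1866 K/W
R_perlite board = R_total − R_other = 0.1671 K/W
k = L/(R·A) = 0.12/(0.1671×15.2)

k ≈ 0.0472 W/(m·K)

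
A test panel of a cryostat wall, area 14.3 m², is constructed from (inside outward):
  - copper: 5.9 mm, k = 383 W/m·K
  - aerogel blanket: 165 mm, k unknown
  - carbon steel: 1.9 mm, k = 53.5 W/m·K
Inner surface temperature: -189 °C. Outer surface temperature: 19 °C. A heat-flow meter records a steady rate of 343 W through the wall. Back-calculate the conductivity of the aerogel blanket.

Using the resistance-network approach (series):
R_copper = L/(kA) = 0.0059/(383×14.3) = 1.077×10^-6 K/W
R_carbon steel = L/(kA) = 0.0019/(53.5×14.3) = 2.483×10^-6 K/W
Sum of known resistances R_other = 3.561×10^-6 K/W
Total R = ΔT/Q = 208/343 = 0.6064 K/W
R_aerogel blanket = R_total − R_other = 0.6064 K/W
k = L/(R·A) = 0.165/(0.6064×14.3)

k ≈ 0.019 W/(m·K)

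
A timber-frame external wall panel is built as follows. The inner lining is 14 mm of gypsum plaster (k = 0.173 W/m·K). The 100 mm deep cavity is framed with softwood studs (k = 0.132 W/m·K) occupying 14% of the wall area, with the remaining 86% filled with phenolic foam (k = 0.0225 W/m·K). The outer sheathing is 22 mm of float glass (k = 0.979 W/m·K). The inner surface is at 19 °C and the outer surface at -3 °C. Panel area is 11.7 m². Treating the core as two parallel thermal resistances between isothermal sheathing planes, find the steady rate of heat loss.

Sheathing layers in series; stud and cavity paths in parallel between them.
R_inner = 0.014/(0.173×11.7) = 0.006917 K/W
R_stud  = 0.1/(0.132×0.14×11.7) = 0.4625 K/W
R_cav   = 0.1/(0.0225×0.86×11.7) = 0.4417 K/W
1/R_core = 1/R_stud + 1/R_cav → R_core = 0.2259 K/W
R_outer = 0.022/(0.979×11.7) = 0.001921 K/W
R_total = 0.2348 K/W
Q = ΔT/R_total = 22/0.2348

Q ≈ 93.7 W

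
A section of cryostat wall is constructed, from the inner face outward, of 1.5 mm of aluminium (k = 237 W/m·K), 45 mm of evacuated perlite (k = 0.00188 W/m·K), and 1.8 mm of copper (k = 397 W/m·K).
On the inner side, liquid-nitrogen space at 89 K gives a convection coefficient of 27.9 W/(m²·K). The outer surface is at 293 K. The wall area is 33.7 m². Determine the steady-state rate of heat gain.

Treating each layer as a thermal resistance in series:
R_inner film = 1/(h_i·A) = 1/(27.9×33.7) = 0.001064 K/W
R_aluminium = L/(kA) = 0.0015/(237×33.7) = 1.878×10^-7 K/W
R_evacuated perlite = L/(kA) = 0.045/(0.00188×33.7) = 0.7103 K/W
R_copper = L/(kA) = 0.0018/(397×33.7) = 1.345×10^-7 K/W
R_total = 0.7113 K/W
Q = ΔT / R_total = 204 / 0.7113

Q ≈ 287 W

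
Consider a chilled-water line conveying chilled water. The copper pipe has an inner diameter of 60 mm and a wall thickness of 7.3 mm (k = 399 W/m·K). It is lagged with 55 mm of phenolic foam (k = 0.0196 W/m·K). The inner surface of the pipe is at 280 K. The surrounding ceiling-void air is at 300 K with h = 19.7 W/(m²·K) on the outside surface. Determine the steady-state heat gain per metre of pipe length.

Treating each annulus and film as a series resistance:
R_copper pipe wall = ln(37.3/30)/(2π×399×1) = 8.688×10^-5 K/W
R_phenolic foam = ln(92.3/37.3)/(2π×0.0196×1) = 7.357 K/W
R_outer film = 1/(h_o·2πr_oL) = 1/(19.7×2π×0.0923×1) = 0.08753 K/W
R_total = 7.445 K/W
Q = ΔT/R_total = 20/7.445

q′ ≈ 2.69 W/m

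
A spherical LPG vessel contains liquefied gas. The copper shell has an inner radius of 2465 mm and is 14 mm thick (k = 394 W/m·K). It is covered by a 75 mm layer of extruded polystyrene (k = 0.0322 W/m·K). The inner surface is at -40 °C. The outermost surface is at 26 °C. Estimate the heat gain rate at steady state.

Each spherical layer contributes R = (1/r_i − 1/r_o)/(4πk):
R_copper shell = (1/2.465 − 1/2.479)/(4π×394) = 4.627×10^-7 K/W
R_extruded polystyrene = (1/2.479 − 1/2.554)/(4π×0.0322) = 0.02928 K/W
R_total = 0.02928 K/W
Q = ΔT/R_total = 66/0.02928

Q ≈ 2250 W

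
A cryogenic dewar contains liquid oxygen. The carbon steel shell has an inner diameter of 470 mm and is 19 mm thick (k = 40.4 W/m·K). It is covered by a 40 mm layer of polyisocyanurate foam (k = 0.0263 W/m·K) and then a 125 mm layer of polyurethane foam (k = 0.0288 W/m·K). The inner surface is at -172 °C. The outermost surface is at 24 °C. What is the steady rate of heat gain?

Spherical conduction: R = (1/r_in − 1/r_out)/(4πk) per layer; series-sum.
R_carbon steel shell = (1/0.235 − 1/0.254)/(4π×40.4) = 6.27×10^-4 K/W
R_polyisocyanurate foam = (1/0.254 − 1/0.294)/(4π×0.0263) = 1.621 K/W
R_polyurethane foam = (1/0.294 − 1/0.419)/(4π×0.0288) = 2.804 K/W
R_total = 4.425 K/W
Q = ΔT/R_total = 196/4.425

Q ≈ 44.3 W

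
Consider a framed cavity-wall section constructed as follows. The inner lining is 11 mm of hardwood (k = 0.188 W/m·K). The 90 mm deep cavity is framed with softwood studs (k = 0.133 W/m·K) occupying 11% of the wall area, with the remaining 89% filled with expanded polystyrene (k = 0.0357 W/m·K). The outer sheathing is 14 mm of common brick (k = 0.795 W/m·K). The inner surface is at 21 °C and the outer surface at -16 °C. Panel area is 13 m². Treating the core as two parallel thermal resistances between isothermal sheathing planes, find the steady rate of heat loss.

Q ≈ 239 W

Sheathing layers in series; stud and cavity paths in parallel between them.
R_inner = 0.011/(0.188×13) = 0.004501 K/W
R_stud  = 0.09/(0.133×0.11×13) = 0.4732 K/W
R_cav   = 0.09/(0.0357×0.89×13) = 0.2179 K/W
1/R_core = 1/R_stud + 1/R_cav → R_core = 0.1492 K/W
R_outer = 0.014/(0.795×13) = 0.001355 K/W
R_total = 0.1551 K/W
Q = ΔT/R_total = 37/0.1551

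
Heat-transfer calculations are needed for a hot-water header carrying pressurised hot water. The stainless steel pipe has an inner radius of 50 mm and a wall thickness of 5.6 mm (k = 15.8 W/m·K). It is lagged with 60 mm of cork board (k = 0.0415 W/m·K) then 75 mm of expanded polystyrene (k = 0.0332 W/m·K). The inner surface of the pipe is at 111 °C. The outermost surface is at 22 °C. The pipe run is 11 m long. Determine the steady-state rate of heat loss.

Q ≈ 188 W

Per-layer cylindrical resistances, series-summed:
R_stainless steel pipe wall = ln(55.6/50)/(2π×15.8×11) = 9.721×10^-5 K/W
R_cork board = ln(115.6/55.6)/(2π×0.0415×11) = 0.2552 K/W
R_expanded polystyrene = ln(190.6/115.6)/(2π×0.0332×11) = 0.2179 K/W
R_total = 0.4732 K/W
Q = ΔT/R_total = 89/0.4732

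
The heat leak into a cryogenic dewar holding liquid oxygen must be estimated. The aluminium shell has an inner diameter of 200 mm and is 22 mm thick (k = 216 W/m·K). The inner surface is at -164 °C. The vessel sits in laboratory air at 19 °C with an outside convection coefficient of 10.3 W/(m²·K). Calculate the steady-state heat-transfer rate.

Q ≈ 352 W

For a spherical shell R = (1/r₁ − 1/r₂)/(4πk); film R = 1/(h·4πr²). In series:
R_aluminium shell = (1/0.1 − 1/0.122)/(4π×216) = 6.644×10^-4 K/W
R_outer film = 1/(h·4πr_o²) = 1/(10.3×4π×0.122²) = 0.5191 K/W
R_total = 0.5197 K/W
Q = ΔT/R_total = 183/0.5197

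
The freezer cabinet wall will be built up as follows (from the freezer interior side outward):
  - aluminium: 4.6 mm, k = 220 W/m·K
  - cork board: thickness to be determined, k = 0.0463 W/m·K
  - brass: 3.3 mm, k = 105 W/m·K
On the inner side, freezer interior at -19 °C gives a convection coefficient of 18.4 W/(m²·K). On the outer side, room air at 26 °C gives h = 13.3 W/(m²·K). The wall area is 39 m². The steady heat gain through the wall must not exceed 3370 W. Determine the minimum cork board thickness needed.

Series thermal resistances:
R_inner film = 1/(h_i·A) = 1/(18.4×39) = 0.001394 K/W
R_aluminium = L/(kA) = 0.0046/(220×39) = 5.361×10^-7 K/W
R_brass = L/(kA) = 0.0033/(105×39) = 8.059×10^-7 K/W
R_outer film = 1/(h_o·A) = 1/(13.3×39) = 0.001928 K/W
Sum of the known resistances R_other = 0.003323 K/W
Required total resistance R_tot = ΔT/Q_allow = 45/3370 = 0.01335 K/W
R_cork board = R_tot − R_other = 0.01003 K/W
L = R·k·A = 0.01003×0.0463×39

L ≈ 18.1 mm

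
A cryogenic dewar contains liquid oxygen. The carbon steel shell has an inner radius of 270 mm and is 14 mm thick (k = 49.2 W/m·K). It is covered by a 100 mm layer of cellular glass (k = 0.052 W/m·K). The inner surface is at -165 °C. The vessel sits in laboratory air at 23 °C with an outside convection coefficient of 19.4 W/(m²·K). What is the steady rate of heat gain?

For a spherical shell R = (1/r₁ − 1/r₂)/(4πk); film R = 1/(h·4πr²). In series:
R_carbon steel shell = (1/0.27 − 1/0.284)/(4π×49.2) = 2.953×10^-4 K/W
R_cellular glass = (1/0.284 − 1/0.384)/(4π×0.052) = 1.403 K/W
R_outer film = 1/(h·4πr_o²) = 1/(19.4×4π×0.384²) = 0.02782 K/W
R_total = 1.431 K/W
Q = ΔT/R_total = 188/1.431

Q ≈ 131 W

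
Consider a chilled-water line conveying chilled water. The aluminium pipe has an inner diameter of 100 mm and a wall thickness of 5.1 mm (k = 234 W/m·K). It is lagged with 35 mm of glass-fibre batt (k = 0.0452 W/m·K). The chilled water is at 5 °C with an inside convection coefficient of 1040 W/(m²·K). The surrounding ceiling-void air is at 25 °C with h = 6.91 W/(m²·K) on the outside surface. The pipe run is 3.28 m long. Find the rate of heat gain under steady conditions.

Q ≈ 33 W

Treating each annulus and film as a series resistance:
R_inner film = 1/(h_i·2πr₁L) = 1/(1040×2π×0.05×3.28) = 9.331×10^-4 K/W
R_aluminium pipe wall = ln(55.1/50)/(2π×234×3.28) = 2.014×10^-5 K/W
R_glass-fibre batt = ln(90.1/55.1)/(2π×0.0452×3.28) = 0.5279 K/W
R_outer film = 1/(h_o·2πr_oL) = 1/(6.91×2π×0.0901×3.28) = 0.07794 K/W
R_total = 0.6068 K/W
Q = ΔT/R_total = 20/0.6068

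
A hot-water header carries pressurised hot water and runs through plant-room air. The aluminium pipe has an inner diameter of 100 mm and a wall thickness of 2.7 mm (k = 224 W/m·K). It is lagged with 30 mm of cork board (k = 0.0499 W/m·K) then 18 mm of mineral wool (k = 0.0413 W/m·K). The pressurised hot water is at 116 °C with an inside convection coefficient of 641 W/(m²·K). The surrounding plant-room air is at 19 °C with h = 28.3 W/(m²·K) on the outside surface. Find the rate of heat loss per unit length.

Radial resistances (cylindrical: R_cond = ln(r_o/r_i)/(2πkL), R_conv = 1/(h·2πrL)):
R_inner film = 1/(h_i·2πr₁L) = 1/(641×2π×0.05×1) = 0.004966 K/W
R_aluminium pipe wall = ln(52.7/50)/(2π×224×1) = 3.737×10^-5 K/W
R_cork board = ln(82.7/52.7)/(2π×0.0499×1) = 1.437 K/W
R_mineral wool = ln(100.7/82.7)/(2π×0.0413×1) = 0.7589 K/W
R_outer film = 1/(h_o·2πr_oL) = 1/(28.3×2π×0.1007×1) = 0.05585 K/W
R_total = 2.257 K/W
Q = ΔT/R_total = 97/2.257

q′ ≈ 43 W/m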